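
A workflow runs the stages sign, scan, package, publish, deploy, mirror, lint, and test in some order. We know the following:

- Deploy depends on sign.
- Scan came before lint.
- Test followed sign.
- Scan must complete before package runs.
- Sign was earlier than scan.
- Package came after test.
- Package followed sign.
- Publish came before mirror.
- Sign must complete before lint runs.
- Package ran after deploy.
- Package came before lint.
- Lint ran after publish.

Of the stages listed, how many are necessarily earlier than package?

4

Directly stated before package: deploy, scan, sign, and test.
No chain forces mirror (or any of the others) ahead of package.
That's deploy, scan, sign, and test — 4 in all.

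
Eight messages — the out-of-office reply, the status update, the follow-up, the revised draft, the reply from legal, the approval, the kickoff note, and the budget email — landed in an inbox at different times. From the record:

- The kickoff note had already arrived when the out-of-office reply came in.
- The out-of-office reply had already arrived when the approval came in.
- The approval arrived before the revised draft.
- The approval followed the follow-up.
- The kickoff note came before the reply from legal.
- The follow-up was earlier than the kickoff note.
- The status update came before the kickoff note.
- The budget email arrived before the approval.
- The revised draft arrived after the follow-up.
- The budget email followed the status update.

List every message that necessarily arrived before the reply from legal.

Directly stated before the reply from legal: the kickoff note.
The follow-up reaches the reply from legal via the follow-up → the kickoff note → the reply from legal.
The status update reaches the reply from legal via the status update → the kickoff note → the reply from legal.
No chain forces the revised draft (or any of the others) ahead of the reply from legal.

the follow-up, the kickoff note, the status update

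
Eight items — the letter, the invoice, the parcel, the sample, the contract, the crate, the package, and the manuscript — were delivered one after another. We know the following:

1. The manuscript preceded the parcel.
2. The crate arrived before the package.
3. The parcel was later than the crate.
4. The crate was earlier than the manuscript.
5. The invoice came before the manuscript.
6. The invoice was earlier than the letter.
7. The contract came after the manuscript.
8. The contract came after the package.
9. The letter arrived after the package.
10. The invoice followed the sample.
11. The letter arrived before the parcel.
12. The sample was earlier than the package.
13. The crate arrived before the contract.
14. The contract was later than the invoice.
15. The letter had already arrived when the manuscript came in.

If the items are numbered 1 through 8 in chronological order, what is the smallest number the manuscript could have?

The crate, the invoice, the letter, the package, and the sample must all come before the manuscript — 5 forced predecessors.
Nothing else is forced ahead of the manuscript, so its earliest slot is position 5 + 1 = 6.

6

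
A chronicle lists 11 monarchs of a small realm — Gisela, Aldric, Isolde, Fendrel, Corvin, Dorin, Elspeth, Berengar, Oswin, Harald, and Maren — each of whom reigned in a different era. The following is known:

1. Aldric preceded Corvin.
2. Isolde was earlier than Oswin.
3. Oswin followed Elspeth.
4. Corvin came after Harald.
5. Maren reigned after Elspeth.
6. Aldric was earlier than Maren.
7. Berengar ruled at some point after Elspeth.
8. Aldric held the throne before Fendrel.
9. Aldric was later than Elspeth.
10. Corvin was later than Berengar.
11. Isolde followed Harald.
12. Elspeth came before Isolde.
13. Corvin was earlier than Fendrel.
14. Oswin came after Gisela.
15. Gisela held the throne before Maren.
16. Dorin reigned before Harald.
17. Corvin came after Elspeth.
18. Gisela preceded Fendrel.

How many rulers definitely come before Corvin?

Directly stated before Corvin: Aldric, Berengar, Elspeth, and Harald.
Dorin reaches Corvin via Dorin → Harald → Corvin.
No chain forces Oswin (or any of the others) ahead of Corvin.
That's Aldric, Berengar, Dorin, Elspeth, and Harald — 5 in all.

5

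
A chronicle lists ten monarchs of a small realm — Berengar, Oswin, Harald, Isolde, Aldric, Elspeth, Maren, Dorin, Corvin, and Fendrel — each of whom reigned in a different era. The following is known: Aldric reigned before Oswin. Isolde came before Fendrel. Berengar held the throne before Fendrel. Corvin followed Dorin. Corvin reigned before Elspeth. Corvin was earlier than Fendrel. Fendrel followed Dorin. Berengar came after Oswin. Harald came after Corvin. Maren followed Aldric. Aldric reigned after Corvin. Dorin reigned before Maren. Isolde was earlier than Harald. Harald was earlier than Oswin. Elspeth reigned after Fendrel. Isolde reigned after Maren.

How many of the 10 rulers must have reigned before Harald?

Directly stated before Harald: Corvin and Isolde.
Aldric reaches Harald via Aldric → Maren → Isolde → Harald.
Dorin reaches Harald via Dorin → Corvin → Harald.
Maren reaches Harald via Maren → Isolde → Harald.
That's Aldric, Corvin, Dorin, Isolde, and Maren — 5 in all.

5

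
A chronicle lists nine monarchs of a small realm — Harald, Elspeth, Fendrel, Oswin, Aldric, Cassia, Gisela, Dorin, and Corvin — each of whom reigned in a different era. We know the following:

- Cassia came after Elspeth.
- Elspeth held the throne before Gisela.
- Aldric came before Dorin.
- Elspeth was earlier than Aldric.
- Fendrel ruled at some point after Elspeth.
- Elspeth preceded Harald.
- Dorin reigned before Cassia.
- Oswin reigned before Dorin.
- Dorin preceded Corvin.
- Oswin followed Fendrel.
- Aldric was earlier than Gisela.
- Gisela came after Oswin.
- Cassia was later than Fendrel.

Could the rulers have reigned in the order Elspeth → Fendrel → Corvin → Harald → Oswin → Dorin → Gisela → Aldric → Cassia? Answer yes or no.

no

The constraints require Dorin before Corvin, but in the proposed sequence Corvin appears ahead of Dorin. That one violation is enough.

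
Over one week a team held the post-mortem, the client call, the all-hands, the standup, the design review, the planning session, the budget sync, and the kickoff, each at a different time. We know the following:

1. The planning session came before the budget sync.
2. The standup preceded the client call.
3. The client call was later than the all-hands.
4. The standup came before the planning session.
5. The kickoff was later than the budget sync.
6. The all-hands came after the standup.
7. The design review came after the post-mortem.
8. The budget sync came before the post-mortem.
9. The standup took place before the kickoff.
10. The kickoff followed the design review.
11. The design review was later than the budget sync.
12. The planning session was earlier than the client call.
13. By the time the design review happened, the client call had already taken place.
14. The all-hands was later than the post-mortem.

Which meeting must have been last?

Every other meeting has a chain of constraints placing it before the kickoff, so the kickoff is last.

the kickoff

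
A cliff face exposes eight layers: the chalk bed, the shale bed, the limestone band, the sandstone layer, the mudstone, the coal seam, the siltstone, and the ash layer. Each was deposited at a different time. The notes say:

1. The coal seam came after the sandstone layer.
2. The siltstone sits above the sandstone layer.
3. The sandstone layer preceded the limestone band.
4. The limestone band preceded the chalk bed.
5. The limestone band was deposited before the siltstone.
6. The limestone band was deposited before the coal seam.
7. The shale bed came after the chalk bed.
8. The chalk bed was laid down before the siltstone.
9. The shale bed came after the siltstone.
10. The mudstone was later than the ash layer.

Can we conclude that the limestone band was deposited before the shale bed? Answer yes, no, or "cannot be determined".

yes

Chain the constraints: the limestone band → the siltstone → the shale bed. Each link is directly stated, so the limestone band comes before the shale bed.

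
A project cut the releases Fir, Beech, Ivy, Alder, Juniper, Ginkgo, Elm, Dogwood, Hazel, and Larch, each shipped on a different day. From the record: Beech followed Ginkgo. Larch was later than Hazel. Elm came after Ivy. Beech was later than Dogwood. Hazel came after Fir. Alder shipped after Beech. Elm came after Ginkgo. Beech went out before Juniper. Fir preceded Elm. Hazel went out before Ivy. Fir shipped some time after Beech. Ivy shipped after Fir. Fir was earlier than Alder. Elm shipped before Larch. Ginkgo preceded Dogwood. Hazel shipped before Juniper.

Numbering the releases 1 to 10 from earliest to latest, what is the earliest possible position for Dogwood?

Ginkgo must come before Dogwood — 1 forced predecessor.
Nothing else is forced ahead of Dogwood, so its earliest slot is position 1 + 1 = 2.

2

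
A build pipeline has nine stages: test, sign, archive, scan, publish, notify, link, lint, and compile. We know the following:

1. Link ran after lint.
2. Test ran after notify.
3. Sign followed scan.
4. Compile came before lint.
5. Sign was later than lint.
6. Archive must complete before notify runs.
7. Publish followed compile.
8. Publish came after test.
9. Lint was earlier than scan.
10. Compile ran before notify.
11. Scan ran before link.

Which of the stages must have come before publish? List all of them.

archive, compile, notify, test

Directly stated before publish: compile and test.
Archive reaches publish via archive → notify → test → publish.
Notify reaches publish via notify → test → publish.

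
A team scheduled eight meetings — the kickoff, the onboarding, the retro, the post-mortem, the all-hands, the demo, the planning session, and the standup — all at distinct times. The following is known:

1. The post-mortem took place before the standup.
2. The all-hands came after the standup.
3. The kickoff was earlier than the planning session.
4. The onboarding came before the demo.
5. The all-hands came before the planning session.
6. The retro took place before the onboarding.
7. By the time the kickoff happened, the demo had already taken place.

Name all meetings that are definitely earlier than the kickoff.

the demo, the onboarding, the retro

Directly stated before the kickoff: the demo.
The onboarding reaches the kickoff via the onboarding → the demo → the kickoff.
The retro reaches the kickoff via the retro → the onboarding → the demo → the kickoff.
No chain forces the all-hands (or any of the others) ahead of the kickoff.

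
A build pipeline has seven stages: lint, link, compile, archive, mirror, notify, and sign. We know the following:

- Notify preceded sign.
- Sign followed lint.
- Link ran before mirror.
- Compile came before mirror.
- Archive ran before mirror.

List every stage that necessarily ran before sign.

lint, notify

Directly stated before sign: lint and notify.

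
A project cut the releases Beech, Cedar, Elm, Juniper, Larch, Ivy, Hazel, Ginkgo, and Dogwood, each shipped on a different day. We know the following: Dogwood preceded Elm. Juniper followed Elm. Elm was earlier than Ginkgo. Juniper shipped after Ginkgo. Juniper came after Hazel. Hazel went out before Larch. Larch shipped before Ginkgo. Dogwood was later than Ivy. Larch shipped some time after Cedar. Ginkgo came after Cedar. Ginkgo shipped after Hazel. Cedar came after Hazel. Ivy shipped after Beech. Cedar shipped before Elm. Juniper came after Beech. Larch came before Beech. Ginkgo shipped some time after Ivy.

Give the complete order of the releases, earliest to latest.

Hazel, Cedar, Larch, Beech, Ivy, Dogwood, Elm, Ginkgo, Juniper

The constraints fix every adjacent pair, so only one ordering works:
Hazel → Cedar → Larch → Beech → Ivy → Dogwood → Elm → Ginkgo → Juniper.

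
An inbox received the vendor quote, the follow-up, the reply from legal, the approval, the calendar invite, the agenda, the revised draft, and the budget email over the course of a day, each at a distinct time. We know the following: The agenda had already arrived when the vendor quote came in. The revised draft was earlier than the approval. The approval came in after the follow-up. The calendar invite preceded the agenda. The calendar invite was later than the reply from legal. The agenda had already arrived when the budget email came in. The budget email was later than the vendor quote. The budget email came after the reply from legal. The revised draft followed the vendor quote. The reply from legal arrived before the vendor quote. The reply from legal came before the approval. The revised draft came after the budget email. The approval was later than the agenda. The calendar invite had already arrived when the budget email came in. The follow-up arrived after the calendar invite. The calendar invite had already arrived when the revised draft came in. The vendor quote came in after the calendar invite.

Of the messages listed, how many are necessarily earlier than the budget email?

Directly stated before the budget email: the agenda, the calendar invite, the reply from legal, and the vendor quote.
That's the agenda, the calendar invite, the reply from legal, and the vendor quote — 4 in all.

4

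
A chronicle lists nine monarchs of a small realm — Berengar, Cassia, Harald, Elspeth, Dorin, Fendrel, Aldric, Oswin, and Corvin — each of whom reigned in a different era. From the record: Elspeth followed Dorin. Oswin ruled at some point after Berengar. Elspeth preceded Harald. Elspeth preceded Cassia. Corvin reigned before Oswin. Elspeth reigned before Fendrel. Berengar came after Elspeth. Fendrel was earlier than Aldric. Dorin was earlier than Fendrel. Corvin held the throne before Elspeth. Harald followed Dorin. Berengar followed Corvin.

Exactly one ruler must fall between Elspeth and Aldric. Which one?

Tracing the constraints gives Elspeth → Fendrel → Aldric, so Fendrel sits after Elspeth and before Aldric.
No other ruler is forced both after Elspeth and before Aldric.

Fendrel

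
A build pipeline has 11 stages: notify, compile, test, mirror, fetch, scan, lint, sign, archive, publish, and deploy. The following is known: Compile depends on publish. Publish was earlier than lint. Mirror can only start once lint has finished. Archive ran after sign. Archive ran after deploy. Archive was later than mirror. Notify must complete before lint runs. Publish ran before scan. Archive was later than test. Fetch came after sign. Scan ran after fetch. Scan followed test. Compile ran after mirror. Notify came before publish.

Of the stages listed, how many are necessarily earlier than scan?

5

Directly stated before scan: fetch, publish, and test.
Notify reaches scan via notify → publish → scan.
Sign reaches scan via sign → fetch → scan.
No chain forces archive (or any of the others) ahead of scan.
That's fetch, notify, publish, sign, and test — 5 in all.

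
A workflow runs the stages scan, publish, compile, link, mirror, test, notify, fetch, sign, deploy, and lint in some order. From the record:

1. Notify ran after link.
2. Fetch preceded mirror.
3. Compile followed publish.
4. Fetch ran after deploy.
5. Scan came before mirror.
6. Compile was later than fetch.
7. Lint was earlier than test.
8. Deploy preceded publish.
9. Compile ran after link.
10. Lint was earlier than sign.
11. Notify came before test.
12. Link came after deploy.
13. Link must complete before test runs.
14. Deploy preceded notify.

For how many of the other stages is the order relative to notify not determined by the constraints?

Forced before notify: deploy and link; forced after notify: test.
That leaves compile, fetch, lint, mirror, publish, scan, and sign with no forced order relative to notify — 7.

7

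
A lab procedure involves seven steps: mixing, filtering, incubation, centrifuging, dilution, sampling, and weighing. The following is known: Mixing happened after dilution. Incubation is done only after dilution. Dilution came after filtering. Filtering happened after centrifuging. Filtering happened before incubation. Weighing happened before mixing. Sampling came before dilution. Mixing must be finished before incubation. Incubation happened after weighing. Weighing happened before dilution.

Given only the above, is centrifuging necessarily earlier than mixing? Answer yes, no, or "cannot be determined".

yes

Chain the constraints: centrifuging → filtering → dilution → mixing. Each link is directly stated, so centrifuging comes before mixing.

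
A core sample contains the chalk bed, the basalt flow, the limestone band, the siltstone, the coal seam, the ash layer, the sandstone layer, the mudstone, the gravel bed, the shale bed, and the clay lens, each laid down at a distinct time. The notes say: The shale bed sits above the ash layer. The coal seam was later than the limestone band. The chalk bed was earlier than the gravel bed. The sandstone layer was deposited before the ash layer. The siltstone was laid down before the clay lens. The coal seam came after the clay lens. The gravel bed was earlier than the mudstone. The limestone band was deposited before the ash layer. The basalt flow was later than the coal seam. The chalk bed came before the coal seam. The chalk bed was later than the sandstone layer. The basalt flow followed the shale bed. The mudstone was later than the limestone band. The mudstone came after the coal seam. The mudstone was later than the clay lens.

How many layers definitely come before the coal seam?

Directly stated before the coal seam: the chalk bed, the clay lens, and the limestone band.
The sandstone layer reaches the coal seam via the sandstone layer → the chalk bed → the coal seam.
The siltstone reaches the coal seam via the siltstone → the clay lens → the coal seam.
No chain forces the ash layer (or any of the others) ahead of the coal seam.
That's the chalk bed, the clay lens, the limestone band, the sandstone layer, and the siltstone — 5 in all.

5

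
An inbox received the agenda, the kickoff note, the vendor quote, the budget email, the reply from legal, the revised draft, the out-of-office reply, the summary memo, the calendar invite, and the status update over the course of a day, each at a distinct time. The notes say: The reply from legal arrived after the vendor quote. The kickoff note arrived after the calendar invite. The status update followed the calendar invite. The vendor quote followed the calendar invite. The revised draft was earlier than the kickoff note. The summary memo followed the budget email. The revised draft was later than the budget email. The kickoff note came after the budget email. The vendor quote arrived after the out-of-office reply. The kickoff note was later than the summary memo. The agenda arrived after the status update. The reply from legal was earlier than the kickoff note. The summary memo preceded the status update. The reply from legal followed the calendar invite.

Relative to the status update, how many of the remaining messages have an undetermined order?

Forced before the status update: the budget email, the calendar invite, and the summary memo; forced after the status update: the agenda.
That leaves the kickoff note, the out-of-office reply, the reply from legal, the revised draft, and the vendor quote with no forced order relative to the status update — 5.

5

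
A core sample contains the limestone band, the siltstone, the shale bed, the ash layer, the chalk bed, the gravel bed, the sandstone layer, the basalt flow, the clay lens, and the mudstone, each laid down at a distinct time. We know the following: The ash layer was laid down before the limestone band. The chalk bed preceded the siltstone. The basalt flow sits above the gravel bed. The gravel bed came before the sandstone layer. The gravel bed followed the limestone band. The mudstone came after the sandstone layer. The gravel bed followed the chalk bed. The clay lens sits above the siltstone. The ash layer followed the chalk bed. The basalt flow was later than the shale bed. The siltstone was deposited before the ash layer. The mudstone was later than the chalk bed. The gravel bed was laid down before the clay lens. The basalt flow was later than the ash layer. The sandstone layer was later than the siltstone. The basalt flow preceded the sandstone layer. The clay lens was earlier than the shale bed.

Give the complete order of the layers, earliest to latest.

the chalk bed, the siltstone, the ash layer, the limestone band, the gravel bed, the clay lens, the shale bed, the basalt flow, the sandstone layer, the mudstone

The constraints fix every adjacent pair, so only one ordering works:
the chalk bed → the siltstone → the ash layer → the limestone band → the gravel bed → the clay lens → the shale bed → the basalt flow → the sandstone layer → the mudstone.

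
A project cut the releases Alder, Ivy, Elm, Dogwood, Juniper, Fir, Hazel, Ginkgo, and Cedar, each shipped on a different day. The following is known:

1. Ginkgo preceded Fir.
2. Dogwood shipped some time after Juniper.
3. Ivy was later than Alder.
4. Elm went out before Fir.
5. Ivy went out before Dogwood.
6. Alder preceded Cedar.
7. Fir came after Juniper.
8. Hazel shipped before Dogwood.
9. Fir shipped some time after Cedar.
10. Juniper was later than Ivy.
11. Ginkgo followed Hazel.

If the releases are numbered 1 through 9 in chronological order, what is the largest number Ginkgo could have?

Ginkgo must come before Fir — 1 release forced after it.
Everything else can be placed before Ginkgo in some valid order, so Ginkgo can sit as late as position 9 − 1 = 8.

8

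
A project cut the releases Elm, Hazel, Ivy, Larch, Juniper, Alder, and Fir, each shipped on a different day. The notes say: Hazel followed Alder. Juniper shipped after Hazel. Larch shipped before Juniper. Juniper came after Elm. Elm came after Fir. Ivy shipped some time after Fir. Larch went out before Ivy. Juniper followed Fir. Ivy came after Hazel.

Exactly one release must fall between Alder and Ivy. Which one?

Hazel

Tracing the constraints gives Alder → Hazel → Ivy, so Hazel sits after Alder and before Ivy.
No other release is forced both after Alder and before Ivy.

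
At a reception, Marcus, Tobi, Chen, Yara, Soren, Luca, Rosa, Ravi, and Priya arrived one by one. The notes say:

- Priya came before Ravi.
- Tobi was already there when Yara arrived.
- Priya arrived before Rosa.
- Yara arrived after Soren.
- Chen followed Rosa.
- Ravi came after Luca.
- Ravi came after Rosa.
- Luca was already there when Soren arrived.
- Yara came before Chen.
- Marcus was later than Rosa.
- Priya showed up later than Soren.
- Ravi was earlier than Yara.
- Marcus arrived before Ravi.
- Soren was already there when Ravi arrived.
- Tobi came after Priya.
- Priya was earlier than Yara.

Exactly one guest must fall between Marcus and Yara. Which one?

Ravi

Tracing the constraints gives Marcus → Ravi → Yara, so Ravi sits after Marcus and before Yara.
No other guest is forced both after Marcus and before Yara.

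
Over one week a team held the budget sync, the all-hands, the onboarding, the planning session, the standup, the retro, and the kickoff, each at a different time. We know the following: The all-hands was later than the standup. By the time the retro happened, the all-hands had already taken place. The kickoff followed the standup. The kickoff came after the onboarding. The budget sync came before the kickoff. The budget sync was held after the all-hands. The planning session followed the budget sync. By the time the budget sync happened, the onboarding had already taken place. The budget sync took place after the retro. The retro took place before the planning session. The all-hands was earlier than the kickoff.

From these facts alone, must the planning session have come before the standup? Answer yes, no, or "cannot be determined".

no

Tracing the constraints gives the standup → the all-hands → the retro → the planning session, so the standup must come before the planning session.
That means the planning session cannot be before the standup.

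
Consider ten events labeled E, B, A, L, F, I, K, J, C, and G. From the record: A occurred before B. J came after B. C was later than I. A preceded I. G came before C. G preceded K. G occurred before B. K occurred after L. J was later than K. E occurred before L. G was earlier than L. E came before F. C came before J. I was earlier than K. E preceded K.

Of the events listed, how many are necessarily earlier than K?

Directly stated before K: E, G, I, and L.
A reaches K via A → I → K.
No chain forces F (or any of the others) ahead of K.
That's A, E, G, I, and L — 5 in all.

5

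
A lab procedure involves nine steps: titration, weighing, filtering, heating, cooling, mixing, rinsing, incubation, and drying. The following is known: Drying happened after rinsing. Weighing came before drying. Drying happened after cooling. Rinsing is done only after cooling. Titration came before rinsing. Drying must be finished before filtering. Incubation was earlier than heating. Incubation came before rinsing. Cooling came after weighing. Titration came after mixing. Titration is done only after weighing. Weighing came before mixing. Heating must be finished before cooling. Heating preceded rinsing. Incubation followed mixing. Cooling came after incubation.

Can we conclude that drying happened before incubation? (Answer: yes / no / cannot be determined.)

no

Tracing the constraints gives incubation → rinsing → drying, so incubation must come before drying.
That means drying cannot be before incubation.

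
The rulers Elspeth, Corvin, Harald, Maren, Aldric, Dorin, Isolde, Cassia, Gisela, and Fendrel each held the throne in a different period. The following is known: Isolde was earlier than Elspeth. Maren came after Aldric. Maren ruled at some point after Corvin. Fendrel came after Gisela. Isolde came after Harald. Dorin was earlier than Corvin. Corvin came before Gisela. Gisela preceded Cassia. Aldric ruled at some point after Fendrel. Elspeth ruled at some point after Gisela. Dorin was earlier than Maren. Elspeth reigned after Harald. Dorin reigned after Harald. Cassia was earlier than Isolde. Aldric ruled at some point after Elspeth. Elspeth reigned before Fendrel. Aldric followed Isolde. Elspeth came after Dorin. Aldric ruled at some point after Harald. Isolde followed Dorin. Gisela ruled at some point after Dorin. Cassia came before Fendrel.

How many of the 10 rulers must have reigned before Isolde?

5

Directly stated before Isolde: Cassia, Dorin, and Harald.
Corvin reaches Isolde via Corvin → Gisela → Cassia → Isolde.
Gisela reaches Isolde via Gisela → Cassia → Isolde.
No chain forces Fendrel (or any of the others) ahead of Isolde.
That's Cassia, Corvin, Dorin, Gisela, and Harald — 5 in all.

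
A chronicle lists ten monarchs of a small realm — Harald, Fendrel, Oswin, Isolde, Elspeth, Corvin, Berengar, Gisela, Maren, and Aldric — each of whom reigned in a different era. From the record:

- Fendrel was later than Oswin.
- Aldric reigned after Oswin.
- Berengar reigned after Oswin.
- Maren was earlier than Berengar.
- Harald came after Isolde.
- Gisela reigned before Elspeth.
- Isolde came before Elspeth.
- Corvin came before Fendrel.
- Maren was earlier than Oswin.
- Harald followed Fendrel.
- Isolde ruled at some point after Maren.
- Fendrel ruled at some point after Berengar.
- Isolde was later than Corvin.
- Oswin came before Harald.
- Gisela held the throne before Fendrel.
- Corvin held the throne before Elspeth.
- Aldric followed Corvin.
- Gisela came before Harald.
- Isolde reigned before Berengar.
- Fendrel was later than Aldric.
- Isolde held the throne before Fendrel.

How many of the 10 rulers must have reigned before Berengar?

4

Directly stated before Berengar: Isolde, Maren, and Oswin.
Corvin reaches Berengar via Corvin → Isolde → Berengar.
No chain forces Elspeth (or any of the others) ahead of Berengar.
That's Corvin, Isolde, Maren, and Oswin — 4 in all.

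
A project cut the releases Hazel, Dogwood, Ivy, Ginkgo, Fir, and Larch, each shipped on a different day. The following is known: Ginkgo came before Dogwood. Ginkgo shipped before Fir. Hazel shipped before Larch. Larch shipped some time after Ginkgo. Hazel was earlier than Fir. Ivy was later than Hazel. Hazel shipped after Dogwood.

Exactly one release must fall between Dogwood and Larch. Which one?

Tracing the constraints gives Dogwood → Hazel → Larch, so Hazel sits after Dogwood and before Larch.
No other release is forced both after Dogwood and before Larch.

Hazel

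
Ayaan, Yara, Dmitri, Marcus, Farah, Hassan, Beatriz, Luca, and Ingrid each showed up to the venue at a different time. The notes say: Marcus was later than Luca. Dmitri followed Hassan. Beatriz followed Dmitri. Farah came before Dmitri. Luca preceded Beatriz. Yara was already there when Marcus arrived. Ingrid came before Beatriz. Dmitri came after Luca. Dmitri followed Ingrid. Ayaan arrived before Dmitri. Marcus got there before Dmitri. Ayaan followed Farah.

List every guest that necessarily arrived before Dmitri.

Directly stated before Dmitri: Ayaan, Farah, Hassan, Ingrid, Luca, and Marcus.
Yara reaches Dmitri via Yara → Marcus → Dmitri.

Ayaan, Farah, Hassan, Ingrid, Luca, Marcus, Yara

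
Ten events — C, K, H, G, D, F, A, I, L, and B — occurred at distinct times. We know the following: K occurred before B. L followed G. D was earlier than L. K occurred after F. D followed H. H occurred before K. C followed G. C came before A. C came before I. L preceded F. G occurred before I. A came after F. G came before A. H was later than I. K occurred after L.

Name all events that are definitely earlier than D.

Directly stated before D: H.
C reaches D via C → I → H → D.
G reaches D via G → I → H → D.
I reaches D via I → H → D.
No chain forces L (or any of the others) ahead of D.

C, G, H, I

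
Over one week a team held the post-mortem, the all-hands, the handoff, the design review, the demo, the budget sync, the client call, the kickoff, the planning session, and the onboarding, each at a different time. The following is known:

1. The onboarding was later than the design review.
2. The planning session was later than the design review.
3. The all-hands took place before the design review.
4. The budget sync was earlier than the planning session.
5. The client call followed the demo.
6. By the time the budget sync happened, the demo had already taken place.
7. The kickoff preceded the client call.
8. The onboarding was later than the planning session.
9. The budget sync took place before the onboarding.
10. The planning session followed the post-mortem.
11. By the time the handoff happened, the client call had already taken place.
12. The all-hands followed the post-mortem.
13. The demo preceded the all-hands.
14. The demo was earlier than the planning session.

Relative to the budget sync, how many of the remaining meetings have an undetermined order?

6

Forced before the budget sync: the demo; forced after the budget sync: the onboarding and the planning session.
That leaves the all-hands, the client call, the design review, the handoff, the kickoff, and the post-mortem with no forced order relative to the budget sync — 6.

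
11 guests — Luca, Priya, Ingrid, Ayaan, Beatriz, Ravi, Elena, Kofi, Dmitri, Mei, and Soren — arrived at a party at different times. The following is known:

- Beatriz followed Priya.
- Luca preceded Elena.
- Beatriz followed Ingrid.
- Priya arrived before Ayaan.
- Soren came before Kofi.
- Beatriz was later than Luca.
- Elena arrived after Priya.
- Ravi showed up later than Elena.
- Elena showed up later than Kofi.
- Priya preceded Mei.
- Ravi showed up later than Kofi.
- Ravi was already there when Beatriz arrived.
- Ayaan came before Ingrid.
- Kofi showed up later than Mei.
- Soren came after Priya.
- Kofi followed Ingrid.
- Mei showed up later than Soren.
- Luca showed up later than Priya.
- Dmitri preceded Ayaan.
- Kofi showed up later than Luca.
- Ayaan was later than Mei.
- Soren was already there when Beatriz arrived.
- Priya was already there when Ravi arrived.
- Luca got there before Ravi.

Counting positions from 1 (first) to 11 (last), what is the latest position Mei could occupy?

Mei must come before Ayaan, Beatriz, Elena, Ingrid, Kofi, and Ravi — 6 guests forced after them.
Everything else can be placed before Mei in some valid order, so Mei can sit as late as position 11 − 6 = 5.

5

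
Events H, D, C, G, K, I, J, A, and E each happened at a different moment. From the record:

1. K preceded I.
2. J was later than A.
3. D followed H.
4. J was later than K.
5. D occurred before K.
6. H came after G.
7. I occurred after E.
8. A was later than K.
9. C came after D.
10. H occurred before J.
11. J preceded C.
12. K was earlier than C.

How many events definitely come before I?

5

Directly stated before I: E and K.
D reaches I via D → K → I.
G reaches I via G → H → D → K → I.
H reaches I via H → D → K → I.
No chain forces A (or any of the others) ahead of I.
That's D, E, G, H, and K — 5 in all.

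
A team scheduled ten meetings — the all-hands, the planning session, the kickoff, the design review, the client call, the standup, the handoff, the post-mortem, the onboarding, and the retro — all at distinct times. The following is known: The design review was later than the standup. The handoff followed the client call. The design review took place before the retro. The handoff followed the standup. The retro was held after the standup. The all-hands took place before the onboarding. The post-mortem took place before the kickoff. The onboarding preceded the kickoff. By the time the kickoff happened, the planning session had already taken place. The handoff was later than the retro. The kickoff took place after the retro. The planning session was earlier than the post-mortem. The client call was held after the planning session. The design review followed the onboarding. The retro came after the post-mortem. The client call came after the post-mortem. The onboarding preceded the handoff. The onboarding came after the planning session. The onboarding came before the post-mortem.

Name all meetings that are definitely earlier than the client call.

the all-hands, the onboarding, the planning session, the post-mortem

Directly stated before the client call: the planning session and the post-mortem.
The all-hands reaches the client call via the all-hands → the onboarding → the post-mortem → the client call.
The onboarding reaches the client call via the onboarding → the post-mortem → the client call.
No chain forces the design review (or any of the others) ahead of the client call.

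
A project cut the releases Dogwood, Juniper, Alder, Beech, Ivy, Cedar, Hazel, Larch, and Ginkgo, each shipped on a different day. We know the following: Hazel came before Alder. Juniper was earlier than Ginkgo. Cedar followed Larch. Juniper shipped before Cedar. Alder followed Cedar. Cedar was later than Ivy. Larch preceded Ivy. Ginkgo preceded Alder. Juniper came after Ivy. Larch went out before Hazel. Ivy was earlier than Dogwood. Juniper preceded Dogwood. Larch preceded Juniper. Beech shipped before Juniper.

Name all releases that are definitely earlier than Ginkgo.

Directly stated before Ginkgo: Juniper.
Beech reaches Ginkgo via Beech → Juniper → Ginkgo.
Ivy reaches Ginkgo via Ivy → Juniper → Ginkgo.
Larch reaches Ginkgo via Larch → Juniper → Ginkgo.

Beech, Ivy, Juniper, Larch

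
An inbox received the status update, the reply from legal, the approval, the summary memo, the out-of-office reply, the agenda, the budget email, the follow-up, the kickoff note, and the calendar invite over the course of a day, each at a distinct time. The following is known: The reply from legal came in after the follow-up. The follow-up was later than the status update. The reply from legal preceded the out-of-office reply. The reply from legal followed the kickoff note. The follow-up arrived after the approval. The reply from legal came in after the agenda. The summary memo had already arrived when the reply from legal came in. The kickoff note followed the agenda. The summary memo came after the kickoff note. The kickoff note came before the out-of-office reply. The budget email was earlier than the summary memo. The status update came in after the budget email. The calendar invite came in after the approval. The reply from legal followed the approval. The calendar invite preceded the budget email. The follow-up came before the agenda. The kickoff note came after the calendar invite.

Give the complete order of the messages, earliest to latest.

the approval, the calendar invite, the budget email, the status update, the follow-up, the agenda, the kickoff note, the summary memo, the reply from legal, the out-of-office reply

The constraints fix every adjacent pair, so only one ordering works:
the approval → the calendar invite → the budget email → the status update → the follow-up → the agenda → the kickoff note → the summary memo → the reply from legal → the out-of-office reply.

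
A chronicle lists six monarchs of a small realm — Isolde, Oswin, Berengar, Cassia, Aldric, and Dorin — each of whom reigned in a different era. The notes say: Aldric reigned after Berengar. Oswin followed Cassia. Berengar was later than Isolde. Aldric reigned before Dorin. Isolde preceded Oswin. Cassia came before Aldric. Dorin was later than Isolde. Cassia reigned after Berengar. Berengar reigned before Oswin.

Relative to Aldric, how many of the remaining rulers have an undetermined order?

Forced before Aldric: Berengar, Cassia, and Isolde; forced after Aldric: Dorin.
That leaves Oswin with no forced order relative to Aldric — 1.

1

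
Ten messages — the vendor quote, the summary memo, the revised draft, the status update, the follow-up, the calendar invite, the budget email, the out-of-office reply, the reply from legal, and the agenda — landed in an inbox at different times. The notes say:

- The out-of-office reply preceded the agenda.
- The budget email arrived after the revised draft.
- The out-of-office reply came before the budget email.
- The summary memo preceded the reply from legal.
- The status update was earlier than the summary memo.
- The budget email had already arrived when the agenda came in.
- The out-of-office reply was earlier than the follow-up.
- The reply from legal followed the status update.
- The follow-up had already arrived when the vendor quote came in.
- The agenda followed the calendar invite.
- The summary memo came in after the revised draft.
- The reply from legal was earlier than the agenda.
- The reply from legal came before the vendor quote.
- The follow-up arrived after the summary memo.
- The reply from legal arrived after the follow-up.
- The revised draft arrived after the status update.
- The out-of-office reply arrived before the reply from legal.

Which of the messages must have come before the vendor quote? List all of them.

the follow-up, the out-of-office reply, the reply from legal, the revised draft, the status update, the summary memo

Directly stated before the vendor quote: the follow-up and the reply from legal.
The out-of-office reply reaches the vendor quote via the out-of-office reply → the follow-up → the vendor quote.
The revised draft reaches the vendor quote via the revised draft → the summary memo → the reply from legal → the vendor quote.
The status update reaches the vendor quote via the status update → the reply from legal → the vendor quote.
Likewise the summary memo reaches the vendor quote by chaining the stated constraints.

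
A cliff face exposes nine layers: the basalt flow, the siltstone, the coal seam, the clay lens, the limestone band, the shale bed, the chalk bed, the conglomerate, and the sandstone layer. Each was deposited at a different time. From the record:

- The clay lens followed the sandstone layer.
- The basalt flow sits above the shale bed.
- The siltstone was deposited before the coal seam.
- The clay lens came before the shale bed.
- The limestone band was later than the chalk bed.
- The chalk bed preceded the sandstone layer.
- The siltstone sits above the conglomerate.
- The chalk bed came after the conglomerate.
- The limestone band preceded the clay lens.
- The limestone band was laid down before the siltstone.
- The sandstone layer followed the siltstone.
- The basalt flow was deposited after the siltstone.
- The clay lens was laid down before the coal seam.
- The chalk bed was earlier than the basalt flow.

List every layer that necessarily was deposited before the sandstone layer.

the chalk bed, the conglomerate, the limestone band, the siltstone

Directly stated before the sandstone layer: the chalk bed and the siltstone.
The conglomerate reaches the sandstone layer via the conglomerate → the siltstone → the sandstone layer.
The limestone band reaches the sandstone layer via the limestone band → the siltstone → the sandstone layer.
No chain forces the basalt flow (or any of the others) ahead of the sandstone layer.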